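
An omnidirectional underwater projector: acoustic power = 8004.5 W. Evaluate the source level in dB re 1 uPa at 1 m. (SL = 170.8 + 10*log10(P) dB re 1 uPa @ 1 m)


SL = 170.8 + 10*log10(8004.5) = 170.8 + 39.03 = 209.83

209.83 dB


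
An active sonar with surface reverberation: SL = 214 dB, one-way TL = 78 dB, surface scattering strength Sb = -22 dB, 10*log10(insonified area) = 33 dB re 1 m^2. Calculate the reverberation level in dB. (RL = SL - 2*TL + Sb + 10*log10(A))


RL = SL - 2*TL + Sb + 10*log10(A) = 214 - 2*78 + (-22) + 33 = 69

69 dB


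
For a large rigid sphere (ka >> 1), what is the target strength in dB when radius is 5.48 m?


8.76 dB


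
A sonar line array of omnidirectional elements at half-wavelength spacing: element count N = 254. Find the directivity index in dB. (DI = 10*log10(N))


DI = 10*log10(254) = 24.05

24.05 dB


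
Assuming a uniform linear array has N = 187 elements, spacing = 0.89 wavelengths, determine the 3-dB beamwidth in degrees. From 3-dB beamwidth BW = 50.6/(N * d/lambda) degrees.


BW = 50.6 / (187 * 0.89) = 50.6 / 166.43 = 0.3

0.3 deg


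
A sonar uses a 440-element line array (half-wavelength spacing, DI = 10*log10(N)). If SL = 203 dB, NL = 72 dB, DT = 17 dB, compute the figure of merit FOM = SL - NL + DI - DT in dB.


Step 1: DI = 10*log10(440) = 26.43 dB
Step 2: FOM = SL - NL + DI - DT = 203 - 72 + 26.43 - 17 = 140.43

140.43 dB


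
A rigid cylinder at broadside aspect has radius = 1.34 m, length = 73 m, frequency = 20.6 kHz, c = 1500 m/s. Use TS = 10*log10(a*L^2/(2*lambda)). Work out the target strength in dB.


lambda = 1500/20600 = 0.07282 m
TS = 10*log10(1.34*73^2/(2*0.07282)) = 46.9

46.9 dB


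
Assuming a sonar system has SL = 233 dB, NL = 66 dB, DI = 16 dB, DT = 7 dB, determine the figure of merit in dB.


FOM = SL - NL + DI - DT = 233 - 66 + 16 - 7 = 176

176 dB


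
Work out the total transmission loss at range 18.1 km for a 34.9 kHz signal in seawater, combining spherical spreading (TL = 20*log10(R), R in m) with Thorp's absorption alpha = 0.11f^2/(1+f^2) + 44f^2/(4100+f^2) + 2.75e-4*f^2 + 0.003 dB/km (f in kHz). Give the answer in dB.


Step 1 (Thorp): alpha = 0.11*1218.01/(1+1218.01) + 44*1218.01/(4100+1218.01) + 2.75e-4*1218.01 + 0.003 = 10.5254 dB/km
Step 2: TL_spread = 20*log10(18100) = 85.15 dB
Step 3: TL_abs = alpha*R = 10.5254 * 18.1 = 190.51 dB
Step 4: TL_total = 85.15 + 190.51 = 275.66

275.66 dB


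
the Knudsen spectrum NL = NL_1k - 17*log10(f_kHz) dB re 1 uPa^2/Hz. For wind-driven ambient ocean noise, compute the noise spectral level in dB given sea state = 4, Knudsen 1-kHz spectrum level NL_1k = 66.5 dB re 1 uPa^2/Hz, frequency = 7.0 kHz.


NL = NL_1k - 17*log10(f_kHz) = 66.5 - 17*log10(7.0) = 66.5 - (14.37) = 52.13

52.13 dB


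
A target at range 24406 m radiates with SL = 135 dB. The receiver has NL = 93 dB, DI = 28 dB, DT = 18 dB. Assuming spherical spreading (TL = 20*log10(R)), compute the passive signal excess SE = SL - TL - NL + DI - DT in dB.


Step 1: TL = 20*log10(24406) = 87.75 dB
Step 2: SE = 135 - 87.75 - 93 + 28 - 18 = -35.75

-35.75 dB


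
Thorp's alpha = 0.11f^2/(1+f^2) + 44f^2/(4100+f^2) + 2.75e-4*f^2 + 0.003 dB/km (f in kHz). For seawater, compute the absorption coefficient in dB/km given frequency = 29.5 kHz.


f^2 = 870.25
alpha = 0.11*870.25/(1+870.25) + 44*870.25/(4100+870.25) + 2.75e-4*870.25 + 0.003 = 8.056

8.056 dB/km


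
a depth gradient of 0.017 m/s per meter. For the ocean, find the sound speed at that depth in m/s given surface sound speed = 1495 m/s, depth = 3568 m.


c = 1495 + 0.017 * 3568 = 1555.656

1555.656 m/s


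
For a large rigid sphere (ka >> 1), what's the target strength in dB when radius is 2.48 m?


TS = 10*log10(2.48^2 / 4) = 10*log10(1.5376) = 1.87

1.87 dB


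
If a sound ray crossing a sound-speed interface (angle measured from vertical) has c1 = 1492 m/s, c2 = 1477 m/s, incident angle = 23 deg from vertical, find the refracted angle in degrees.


22.76 deg


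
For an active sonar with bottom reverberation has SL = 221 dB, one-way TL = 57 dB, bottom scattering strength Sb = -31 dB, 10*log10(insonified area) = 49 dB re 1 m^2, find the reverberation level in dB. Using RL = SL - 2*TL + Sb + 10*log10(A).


125 dB


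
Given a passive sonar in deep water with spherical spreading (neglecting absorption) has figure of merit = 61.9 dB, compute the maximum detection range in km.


At max range FOM = TL, so 20*log10(R) = 61.9
R = 10^(61.9/20) = 1244.51 m = 1.24 km

1.24 km


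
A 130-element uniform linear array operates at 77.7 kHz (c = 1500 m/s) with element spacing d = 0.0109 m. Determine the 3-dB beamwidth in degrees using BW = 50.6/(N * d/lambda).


0.69 deg


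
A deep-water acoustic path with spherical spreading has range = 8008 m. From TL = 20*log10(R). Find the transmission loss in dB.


TL = 20*log10(8008) = 78.07

78.07 dB


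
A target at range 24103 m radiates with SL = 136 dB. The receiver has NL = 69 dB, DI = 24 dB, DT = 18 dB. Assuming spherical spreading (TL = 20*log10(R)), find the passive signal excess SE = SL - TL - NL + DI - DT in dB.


Step 1: TL = 20*log10(24103) = 87.64 dB
Step 2: SE = 136 - 87.64 - 69 + 24 - 18 = -14.64

-14.64 dB


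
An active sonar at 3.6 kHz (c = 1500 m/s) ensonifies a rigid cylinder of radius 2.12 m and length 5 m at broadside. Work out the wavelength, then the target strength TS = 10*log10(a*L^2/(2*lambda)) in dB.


Step 1: lambda = c/f = 1500/3600 = 0.41667 m
Step 2: TS = 10*log10(a*L^2/(2*lambda)) = 10*log10(2.12*5^2/(2*0.41667)) = 18.03

18.03 dB


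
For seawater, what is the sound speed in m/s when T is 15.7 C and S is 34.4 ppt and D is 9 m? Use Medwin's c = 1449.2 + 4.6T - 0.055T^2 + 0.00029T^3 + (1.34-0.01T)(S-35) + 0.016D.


c = 1449.2 + 4.6*15.7 - 0.055*15.7^2 + 0.00029*15.7^3 + (1.34 - 0.01*15.7)*(34.4 - 35) + 0.016*9 = 1508.42

1508.42 m/s


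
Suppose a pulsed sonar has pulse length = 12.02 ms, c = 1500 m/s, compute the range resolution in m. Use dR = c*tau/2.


dR = c*tau/2 = 1500 * 12.02e-3 / 2 = 9.015

9.015 m


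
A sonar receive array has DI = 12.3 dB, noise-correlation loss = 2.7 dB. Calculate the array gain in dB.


AG = DI - L_corr = 12.3 - 2.7 = 9.6

9.6 dB


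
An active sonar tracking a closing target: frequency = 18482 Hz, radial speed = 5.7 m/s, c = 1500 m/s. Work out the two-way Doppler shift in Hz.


140.46 Hz


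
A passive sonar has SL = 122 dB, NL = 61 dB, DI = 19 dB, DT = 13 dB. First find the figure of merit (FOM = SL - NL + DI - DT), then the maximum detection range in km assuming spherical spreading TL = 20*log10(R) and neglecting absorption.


Step 1: FOM = SL - NL + DI - DT = 122 - 61 + 19 - 13 = 67 dB
Step 2: at max range FOM = TL = 20*log10(R), so R = 10^(67/20) = 2238.72 m = 2.24 km

2.24 km


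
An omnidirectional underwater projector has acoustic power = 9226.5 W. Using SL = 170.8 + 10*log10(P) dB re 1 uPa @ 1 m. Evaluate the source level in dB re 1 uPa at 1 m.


SL = 170.8 + 10*log10(9226.5) = 170.8 + 39.65 = 210.45

210.45 dB


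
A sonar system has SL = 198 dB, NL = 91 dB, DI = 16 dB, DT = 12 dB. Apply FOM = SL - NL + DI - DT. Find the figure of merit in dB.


111 dB


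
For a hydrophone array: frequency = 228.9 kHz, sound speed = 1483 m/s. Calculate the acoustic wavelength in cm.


0.65 cm


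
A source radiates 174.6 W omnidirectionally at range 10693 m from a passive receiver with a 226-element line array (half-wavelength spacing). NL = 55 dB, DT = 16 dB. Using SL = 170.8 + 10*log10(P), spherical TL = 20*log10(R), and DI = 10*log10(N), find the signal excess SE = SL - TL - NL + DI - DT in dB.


65.18 dB


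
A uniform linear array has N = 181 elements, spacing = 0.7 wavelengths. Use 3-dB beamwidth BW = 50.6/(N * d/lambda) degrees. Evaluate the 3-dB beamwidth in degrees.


BW = 50.6 / (181 * 0.7) = 50.6 / 126.7 = 0.4

0.4 deg


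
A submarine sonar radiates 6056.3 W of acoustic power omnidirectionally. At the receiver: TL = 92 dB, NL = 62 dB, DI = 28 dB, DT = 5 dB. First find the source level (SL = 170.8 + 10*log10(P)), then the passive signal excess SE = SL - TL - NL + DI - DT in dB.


Step 1: SL = 170.8 + 10*log10(6056.3) = 208.62 dB
Step 2: SE = SL - TL - NL + DI - DT = 208.62 - 92 - 62 + 28 - 5 = 77.62

77.62 dB


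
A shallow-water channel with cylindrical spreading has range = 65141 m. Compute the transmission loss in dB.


TL = 10*log10(65141) = 48.14

48.14 dB


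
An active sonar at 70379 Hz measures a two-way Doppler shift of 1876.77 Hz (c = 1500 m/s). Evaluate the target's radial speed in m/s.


From fd = 2*f*v/c, v = c*fd/(2*f) = 1500 * 1876.77 / (2*70379) = 20.0

20.0 m/s


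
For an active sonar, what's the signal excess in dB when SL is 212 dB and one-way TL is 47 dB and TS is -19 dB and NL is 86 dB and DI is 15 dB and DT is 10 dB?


SE = SL - 2*TL + TS - NL + DI - DT = 212 - 2*47 + (-19) - 86 + 15 - 10 = 18

18 dB


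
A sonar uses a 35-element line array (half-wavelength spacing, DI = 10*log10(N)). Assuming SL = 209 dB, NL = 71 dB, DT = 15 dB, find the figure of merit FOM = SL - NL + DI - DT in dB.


Step 1: DI = 10*log10(35) = 15.44 dB
Step 2: FOM = SL - NL + DI - DT = 209 - 71 + 15.44 - 15 = 138.44

138.44 dB


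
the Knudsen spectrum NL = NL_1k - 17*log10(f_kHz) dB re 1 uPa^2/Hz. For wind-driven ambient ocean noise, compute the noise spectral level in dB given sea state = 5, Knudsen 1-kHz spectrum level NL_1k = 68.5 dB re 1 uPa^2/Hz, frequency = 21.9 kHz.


NL = NL_1k - 17*log10(f_kHz) = 68.5 - 17*log10(21.9) = 68.5 - (22.79) = 45.71

45.71 dB


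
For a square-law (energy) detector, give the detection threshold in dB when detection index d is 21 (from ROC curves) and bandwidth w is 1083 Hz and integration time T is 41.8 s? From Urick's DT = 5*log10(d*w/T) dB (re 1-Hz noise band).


DT = 5*log10(d*w/T) = 5*log10(21 * 1083 / 41.8) = 5*log10(544.09) = 13.68

13.68 dB


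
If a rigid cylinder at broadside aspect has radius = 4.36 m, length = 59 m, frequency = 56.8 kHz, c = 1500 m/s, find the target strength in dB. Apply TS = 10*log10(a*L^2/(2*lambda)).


lambda = 1500/56800 = 0.02641 m
TS = 10*log10(4.36*59^2/(2*0.02641)) = 54.58

54.58 dB


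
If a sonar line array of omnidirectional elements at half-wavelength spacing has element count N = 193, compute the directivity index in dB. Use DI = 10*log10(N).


DI = 10*log10(193) = 22.86

22.86 dB


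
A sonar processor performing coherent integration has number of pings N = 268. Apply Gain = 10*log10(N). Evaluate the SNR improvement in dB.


24.28 dB


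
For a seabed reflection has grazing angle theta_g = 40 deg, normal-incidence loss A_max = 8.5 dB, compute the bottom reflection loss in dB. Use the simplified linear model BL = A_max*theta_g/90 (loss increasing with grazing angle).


BL = A_max * theta_g / 90 = 8.5 * 40 / 90 = 3.78

3.78 dB


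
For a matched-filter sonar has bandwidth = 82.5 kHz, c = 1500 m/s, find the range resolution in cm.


dR = c/(2*BW) = 1500 / (2 * 82.5e3) = 0.0091 m = 0.91 cm

0.91 cm


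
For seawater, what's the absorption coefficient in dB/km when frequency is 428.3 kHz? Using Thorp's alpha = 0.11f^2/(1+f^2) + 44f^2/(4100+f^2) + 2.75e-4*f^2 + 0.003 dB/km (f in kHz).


f^2 = 183440.89
alpha = 0.11*183440.89/(1+183440.89) + 44*183440.89/(4100+183440.89) + 2.75e-4*183440.89 + 0.003 = 93.597

93.597 dB/km


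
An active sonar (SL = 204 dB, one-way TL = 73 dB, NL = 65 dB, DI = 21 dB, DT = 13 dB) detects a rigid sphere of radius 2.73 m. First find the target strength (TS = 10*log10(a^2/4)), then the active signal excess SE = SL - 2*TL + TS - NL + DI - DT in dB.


Step 1: TS = 10*log10(2.73^2/4) = 2.7 dB
Step 2: SE = SL - 2*TL + TS - NL + DI - DT = 204 - 2*73 + (2.7) - 65 + 21 - 13 = 3.7

3.7 dB


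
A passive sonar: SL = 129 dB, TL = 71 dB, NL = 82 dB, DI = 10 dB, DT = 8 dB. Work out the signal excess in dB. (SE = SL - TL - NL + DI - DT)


SE = SL - TL - NL + DI - DT = 129 - 71 - 82 + 10 - 8 = -22

-22 dB


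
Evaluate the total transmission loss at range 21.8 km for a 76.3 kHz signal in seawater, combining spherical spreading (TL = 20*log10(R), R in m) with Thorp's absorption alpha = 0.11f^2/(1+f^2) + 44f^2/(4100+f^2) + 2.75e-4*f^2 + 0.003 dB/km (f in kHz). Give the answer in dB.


Step 1 (Thorp): alpha = 0.11*5821.69/(1+5821.69) + 44*5821.69/(4100+5821.69) + 2.75e-4*5821.69 + 0.003 = 27.5316 dB/km
Step 2: TL_spread = 20*log10(21800) = 86.77 dB
Step 3: TL_abs = alpha*R = 27.5316 * 21.8 = 600.19 dB
Step 4: TL_total = 86.77 + 600.19 = 686.96

686.96 dB


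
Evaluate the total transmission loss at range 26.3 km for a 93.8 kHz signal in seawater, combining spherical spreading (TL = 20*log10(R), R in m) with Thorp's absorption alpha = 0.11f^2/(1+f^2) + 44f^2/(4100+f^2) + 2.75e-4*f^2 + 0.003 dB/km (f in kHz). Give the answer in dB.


944.37 dB


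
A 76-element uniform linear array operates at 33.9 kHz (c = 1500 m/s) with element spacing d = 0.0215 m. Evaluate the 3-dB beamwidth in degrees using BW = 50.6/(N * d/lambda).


Step 1: lambda = 1500/33900 = 0.04425 m
Step 2: d/lambda = 0.0215/0.04425 = 0.4859
Step 3: BW = 50.6/(N * d/lambda) = 50.6/(76 * 0.4859) = 1.37

1.37 deg


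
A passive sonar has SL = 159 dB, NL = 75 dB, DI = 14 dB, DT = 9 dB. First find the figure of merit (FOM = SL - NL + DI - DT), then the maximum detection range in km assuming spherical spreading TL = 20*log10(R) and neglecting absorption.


Step 1: FOM = SL - NL + DI - DT = 159 - 75 + 14 - 9 = 89 dB
Step 2: at max range FOM = TL = 20*log10(R), so R = 10^(89/20) = 28183.83 m = 28.18 km

28.18 km


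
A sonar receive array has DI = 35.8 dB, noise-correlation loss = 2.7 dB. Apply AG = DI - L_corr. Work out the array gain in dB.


AG = DI - L_corr = 35.8 - 2.7 = 33.1

33.1 dB


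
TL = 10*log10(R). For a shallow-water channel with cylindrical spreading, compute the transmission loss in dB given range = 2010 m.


TL = 10*log10(2010) = 33.03

33.03 dB


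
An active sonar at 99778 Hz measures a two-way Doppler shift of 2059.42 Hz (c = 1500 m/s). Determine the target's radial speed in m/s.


15.48 m/s


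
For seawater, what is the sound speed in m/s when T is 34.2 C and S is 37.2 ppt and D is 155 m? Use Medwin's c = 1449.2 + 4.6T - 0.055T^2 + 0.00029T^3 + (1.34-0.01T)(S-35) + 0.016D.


c = 1449.2 + 4.6*34.2 - 0.055*34.2^2 + 0.00029*34.2^3 + (1.34 - 0.01*34.2)*(37.2 - 35) + 0.016*155 = 1558.47

1558.47 m/s


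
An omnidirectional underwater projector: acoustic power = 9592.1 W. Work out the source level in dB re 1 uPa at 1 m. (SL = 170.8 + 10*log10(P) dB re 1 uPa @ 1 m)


SL = 170.8 + 10*log10(9592.1) = 170.8 + 39.82 = 210.62

210.62 dB


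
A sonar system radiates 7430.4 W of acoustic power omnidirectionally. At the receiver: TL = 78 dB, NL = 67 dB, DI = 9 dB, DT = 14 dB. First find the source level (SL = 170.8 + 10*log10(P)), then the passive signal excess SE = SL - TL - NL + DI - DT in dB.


Step 1: SL = 170.8 + 10*log10(7430.4) = 209.51 dB
Step 2: SE = SL - TL - NL + DI - DT = 209.51 - 78 - 67 + 9 - 14 = 59.51

59.51 dB


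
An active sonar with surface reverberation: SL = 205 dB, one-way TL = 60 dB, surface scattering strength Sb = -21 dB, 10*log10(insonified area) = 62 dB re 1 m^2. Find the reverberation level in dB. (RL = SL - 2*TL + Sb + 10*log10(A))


RL = SL - 2*TL + Sb + 10*log10(A) = 205 - 2*60 + (-21) + 62 = 126

126 dB


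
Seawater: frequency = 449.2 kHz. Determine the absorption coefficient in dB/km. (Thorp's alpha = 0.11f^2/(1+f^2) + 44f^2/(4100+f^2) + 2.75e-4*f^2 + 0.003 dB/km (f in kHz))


f^2 = 201780.64
alpha = 0.11*201780.64/(1+201780.64) + 44*201780.64/(4100+201780.64) + 2.75e-4*201780.64 + 0.003 = 98.726

98.726 dB/km


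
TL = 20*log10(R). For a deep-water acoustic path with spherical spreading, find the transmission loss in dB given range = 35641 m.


91.04 dB


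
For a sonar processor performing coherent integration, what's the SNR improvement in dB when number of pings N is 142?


Gain = 10*log10(142) = 21.52

21.52 dB


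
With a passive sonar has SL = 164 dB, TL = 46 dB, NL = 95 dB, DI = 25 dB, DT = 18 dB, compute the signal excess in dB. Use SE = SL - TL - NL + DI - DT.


SE = SL - TL - NL + DI - DT = 164 - 46 - 95 + 25 - 18 = 30

30 dB


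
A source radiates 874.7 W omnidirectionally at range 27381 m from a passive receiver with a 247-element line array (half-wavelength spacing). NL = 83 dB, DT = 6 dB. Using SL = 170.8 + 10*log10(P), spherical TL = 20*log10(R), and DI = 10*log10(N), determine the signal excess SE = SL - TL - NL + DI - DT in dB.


Step 1: SL = 170.8 + 10*log10(874.7) = 200.22 dB
Step 2: TL = 20*log10(27381) = 88.75 dB
Step 3: DI = 10*log10(247) = 23.93 dB
Step 4: SE = SL - TL - NL + DI - DT = 200.22 - 88.75 - 83 + 23.93 - 6 = 46.4

46.4 dB


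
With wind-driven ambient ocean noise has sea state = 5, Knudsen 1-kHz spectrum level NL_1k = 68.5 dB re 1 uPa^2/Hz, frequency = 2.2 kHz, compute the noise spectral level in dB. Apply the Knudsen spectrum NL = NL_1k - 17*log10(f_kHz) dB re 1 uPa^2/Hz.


NL = NL_1k - 17*log10(f_kHz) = 68.5 - 17*log10(2.2) = 68.5 - (5.82) = 62.68

62.68 dB


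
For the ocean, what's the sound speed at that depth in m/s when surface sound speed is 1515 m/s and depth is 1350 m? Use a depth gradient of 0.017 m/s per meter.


c = 1515 + 0.017 * 1350 = 1537.95

1537.95 m/s


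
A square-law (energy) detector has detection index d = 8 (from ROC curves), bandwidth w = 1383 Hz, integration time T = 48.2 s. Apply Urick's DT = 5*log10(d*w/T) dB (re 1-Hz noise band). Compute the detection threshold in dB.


DT = 5*log10(d*w/T) = 5*log10(8 * 1383 / 48.2) = 5*log10(229.54) = 11.8

11.8 dB


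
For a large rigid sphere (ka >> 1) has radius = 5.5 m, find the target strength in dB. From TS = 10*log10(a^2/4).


TS = 10*log10(5.5^2 / 4) = 10*log10(7.5625) = 8.79

8.79 dB


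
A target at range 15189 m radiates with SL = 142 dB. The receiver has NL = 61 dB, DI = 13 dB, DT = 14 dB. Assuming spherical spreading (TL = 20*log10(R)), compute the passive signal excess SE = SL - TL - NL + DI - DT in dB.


Step 1: TL = 20*log10(15189) = 83.63 dB
Step 2: SE = 142 - 83.63 - 61 + 13 - 14 = -3.63

-3.63 dB


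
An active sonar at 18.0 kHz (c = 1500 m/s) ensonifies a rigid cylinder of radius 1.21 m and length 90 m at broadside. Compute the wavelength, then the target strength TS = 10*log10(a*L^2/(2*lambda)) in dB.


Step 1: lambda = c/f = 1500/18000 = 0.08333 m
Step 2: TS = 10*log10(a*L^2/(2*lambda)) = 10*log10(1.21*90^2/(2*0.08333)) = 47.69

47.69 dB


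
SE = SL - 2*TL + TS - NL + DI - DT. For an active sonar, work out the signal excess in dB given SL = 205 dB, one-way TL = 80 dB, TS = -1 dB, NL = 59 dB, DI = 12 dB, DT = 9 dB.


SE = SL - 2*TL + TS - NL + DI - DT = 205 - 2*80 + (-1) - 59 + 12 - 9 = -12

-12 dB


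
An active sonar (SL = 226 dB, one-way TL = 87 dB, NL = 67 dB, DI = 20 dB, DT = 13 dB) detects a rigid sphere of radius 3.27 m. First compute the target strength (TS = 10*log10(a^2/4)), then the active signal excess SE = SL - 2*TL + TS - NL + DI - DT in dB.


Step 1: TS = 10*log10(3.27^2/4) = 4.27 dB
Step 2: SE = SL - 2*TL + TS - NL + DI - DT = 226 - 2*87 + (4.27) - 67 + 20 - 13 = -3.73

-3.73 dB


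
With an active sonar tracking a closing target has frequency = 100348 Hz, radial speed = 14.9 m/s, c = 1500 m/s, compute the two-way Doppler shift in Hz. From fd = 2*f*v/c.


fd = 2*f*v/c = 2 * 100348 * 14.9 / 1500 = 1993.58

1993.58 Hz


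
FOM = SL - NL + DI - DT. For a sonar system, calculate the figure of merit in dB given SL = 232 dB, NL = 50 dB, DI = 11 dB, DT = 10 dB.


FOM = SL - NL + DI - DT = 232 - 50 + 11 - 10 = 183

183 dB


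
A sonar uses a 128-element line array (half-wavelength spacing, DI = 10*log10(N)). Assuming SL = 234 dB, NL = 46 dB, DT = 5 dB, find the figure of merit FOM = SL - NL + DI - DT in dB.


Step 1: DI = 10*log10(128) = 21.07 dB
Step 2: FOM = SL - NL + DI - DT = 234 - 46 + 21.07 - 5 = 204.07

204.07 dB


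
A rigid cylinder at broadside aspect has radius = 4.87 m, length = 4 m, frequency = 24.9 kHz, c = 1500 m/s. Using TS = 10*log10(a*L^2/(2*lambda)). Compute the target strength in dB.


lambda = 1500/24900 = 0.06024 m
TS = 10*log10(4.87*4^2/(2*0.06024)) = 28.11

28.11 dB


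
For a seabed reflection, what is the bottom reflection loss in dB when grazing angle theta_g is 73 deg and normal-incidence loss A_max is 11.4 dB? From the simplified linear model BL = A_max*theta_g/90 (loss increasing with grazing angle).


BL = A_max * theta_g / 90 = 11.4 * 73 / 90 = 9.25

9.25 dB


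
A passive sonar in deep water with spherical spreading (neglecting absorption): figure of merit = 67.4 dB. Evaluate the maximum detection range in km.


2.34 km


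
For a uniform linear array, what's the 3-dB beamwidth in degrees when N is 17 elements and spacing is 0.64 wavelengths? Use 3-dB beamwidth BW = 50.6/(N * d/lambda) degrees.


BW = 50.6 / (17 * 0.64) = 50.6 / 10.88 = 4.65

4.65 deg


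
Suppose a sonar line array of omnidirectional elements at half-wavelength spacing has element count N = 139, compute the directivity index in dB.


21.43 dB


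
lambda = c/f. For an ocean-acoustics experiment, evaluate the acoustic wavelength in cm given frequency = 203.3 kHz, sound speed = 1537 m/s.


lambda = c/f = 1537 / 203300 = 0.0076 m = 0.76 cm

0.76 cm


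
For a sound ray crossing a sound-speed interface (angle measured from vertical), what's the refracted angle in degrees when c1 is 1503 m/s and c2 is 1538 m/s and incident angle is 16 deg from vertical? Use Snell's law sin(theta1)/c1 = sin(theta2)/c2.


16.38 deg


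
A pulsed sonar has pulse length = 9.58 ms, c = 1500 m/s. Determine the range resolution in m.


dR = c*tau/2 = 1500 * 9.58e-3 / 2 = 7.185

7.185 m


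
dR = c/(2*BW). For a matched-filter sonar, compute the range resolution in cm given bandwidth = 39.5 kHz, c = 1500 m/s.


1.9 cm


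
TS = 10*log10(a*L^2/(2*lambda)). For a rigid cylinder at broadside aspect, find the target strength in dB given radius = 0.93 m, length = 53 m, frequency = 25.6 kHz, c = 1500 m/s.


lambda = 1500/25600 = 0.05859 m
TS = 10*log10(0.93*53^2/(2*0.05859)) = 43.48

43.48 dB


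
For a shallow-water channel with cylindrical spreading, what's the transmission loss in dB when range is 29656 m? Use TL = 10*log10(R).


TL = 10*log10(29656) = 44.72

44.72 dB


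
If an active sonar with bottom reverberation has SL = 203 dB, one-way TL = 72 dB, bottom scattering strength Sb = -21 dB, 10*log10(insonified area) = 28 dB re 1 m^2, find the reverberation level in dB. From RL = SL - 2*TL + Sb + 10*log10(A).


RL = SL - 2*TL + Sb + 10*log10(A) = 203 - 2*72 + (-21) + 28 = 66

66 dB


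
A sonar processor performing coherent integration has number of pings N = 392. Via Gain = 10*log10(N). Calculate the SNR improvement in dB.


25.93 dB


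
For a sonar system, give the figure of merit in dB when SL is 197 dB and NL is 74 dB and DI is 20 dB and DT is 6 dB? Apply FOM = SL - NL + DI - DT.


FOM = SL - NL + DI - DT = 197 - 74 + 20 - 6 = 137

137 dB


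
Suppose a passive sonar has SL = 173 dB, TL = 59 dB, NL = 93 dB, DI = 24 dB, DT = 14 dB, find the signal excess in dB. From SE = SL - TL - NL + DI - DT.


SE = SL - TL - NL + DI - DT = 173 - 59 - 93 + 24 - 14 = 31

31 dB


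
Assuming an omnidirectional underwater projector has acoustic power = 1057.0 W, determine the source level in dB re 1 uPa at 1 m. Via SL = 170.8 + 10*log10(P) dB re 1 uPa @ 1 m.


201.04 dB


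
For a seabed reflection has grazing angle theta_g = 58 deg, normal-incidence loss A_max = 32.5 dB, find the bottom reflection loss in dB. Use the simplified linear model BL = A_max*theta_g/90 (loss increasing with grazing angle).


20.94 dB


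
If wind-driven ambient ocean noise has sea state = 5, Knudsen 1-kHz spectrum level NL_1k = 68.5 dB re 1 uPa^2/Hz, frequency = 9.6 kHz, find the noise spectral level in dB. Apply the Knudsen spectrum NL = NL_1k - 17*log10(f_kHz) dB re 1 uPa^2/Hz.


NL = NL_1k - 17*log10(f_kHz) = 68.5 - 17*log10(9.6) = 68.5 - (16.7) = 51.8

51.8 dB


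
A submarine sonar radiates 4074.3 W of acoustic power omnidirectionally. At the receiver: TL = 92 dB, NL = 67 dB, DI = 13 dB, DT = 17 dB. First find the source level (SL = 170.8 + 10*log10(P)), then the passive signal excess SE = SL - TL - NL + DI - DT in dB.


Step 1: SL = 170.8 + 10*log10(4074.3) = 206.9 dB
Step 2: SE = SL - TL - NL + DI - DT = 206.9 - 92 - 67 + 13 - 17 = 43.9

43.9 dB


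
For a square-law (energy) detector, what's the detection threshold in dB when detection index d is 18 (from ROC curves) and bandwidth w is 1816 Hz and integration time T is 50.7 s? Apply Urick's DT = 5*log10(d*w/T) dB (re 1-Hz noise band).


DT = 5*log10(d*w/T) = 5*log10(18 * 1816 / 50.7) = 5*log10(644.73) = 14.05

14.05 dB


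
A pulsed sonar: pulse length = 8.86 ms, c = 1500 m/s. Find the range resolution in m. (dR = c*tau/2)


dR = c*tau/2 = 1500 * 8.86e-3 / 2 = 6.645

6.645 m


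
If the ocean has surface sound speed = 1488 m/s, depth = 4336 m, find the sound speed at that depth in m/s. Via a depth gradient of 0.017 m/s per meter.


c = 1488 + 0.017 * 4336 = 1561.712

1561.712 m/s


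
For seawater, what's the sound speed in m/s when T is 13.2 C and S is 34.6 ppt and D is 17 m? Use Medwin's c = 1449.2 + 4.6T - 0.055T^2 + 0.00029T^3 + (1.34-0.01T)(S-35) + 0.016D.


c = 1449.2 + 4.6*13.2 - 0.055*13.2^2 + 0.00029*13.2^3 + (1.34 - 0.01*13.2)*(34.6 - 35) + 0.016*17 = 1500.79

1500.79 m/s


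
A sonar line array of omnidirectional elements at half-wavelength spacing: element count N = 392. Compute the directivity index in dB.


DI = 10*log10(392) = 25.93

25.93 dB


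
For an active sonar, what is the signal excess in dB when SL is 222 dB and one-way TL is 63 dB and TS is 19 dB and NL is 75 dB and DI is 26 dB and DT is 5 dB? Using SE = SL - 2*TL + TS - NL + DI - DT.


61 dB


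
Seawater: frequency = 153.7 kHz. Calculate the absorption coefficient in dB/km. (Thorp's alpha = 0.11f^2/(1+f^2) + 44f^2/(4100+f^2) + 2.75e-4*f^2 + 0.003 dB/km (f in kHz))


44.102 dB/km


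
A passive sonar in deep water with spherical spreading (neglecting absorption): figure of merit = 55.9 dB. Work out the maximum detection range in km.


At max range FOM = TL, so 20*log10(R) = 55.9
R = 10^(55.9/20) = 623.73 m = 0.62 km

0.62 km


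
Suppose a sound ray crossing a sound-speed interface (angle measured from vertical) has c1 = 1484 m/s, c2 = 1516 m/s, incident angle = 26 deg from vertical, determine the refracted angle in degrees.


26.6 deg


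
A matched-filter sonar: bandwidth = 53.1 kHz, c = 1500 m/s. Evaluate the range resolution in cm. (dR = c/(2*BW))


dR = c/(2*BW) = 1500 / (2 * 53.1e3) = 0.0141 m = 1.41 cm

1.41 cm


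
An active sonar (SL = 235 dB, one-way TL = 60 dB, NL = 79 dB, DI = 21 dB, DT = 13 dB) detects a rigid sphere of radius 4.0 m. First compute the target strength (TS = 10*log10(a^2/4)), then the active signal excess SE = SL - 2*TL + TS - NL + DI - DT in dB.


Step 1: TS = 10*log10(4.0^2/4) = 6.02 dB
Step 2: SE = SL - 2*TL + TS - NL + DI - DT = 235 - 2*60 + (6.02) - 79 + 21 - 13 = 50.02

50.02 dB


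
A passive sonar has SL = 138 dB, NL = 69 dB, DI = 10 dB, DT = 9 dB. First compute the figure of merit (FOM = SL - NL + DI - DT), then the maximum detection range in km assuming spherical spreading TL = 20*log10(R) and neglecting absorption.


Step 1: FOM = SL - NL + DI - DT = 138 - 69 + 10 - 9 = 70 dB
Step 2: at max range FOM = TL = 20*log10(R), so R = 10^(70/20) = 3162.28 m = 3.16 km

3.16 km


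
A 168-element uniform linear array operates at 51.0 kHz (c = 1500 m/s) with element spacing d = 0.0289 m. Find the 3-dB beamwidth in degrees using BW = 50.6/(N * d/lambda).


Step 1: lambda = 1500/51000 = 0.02941 m
Step 2: d/lambda = 0.0289/0.02941 = 0.9827
Step 3: BW = 50.6/(N * d/lambda) = 50.6/(168 * 0.9827) = 0.31

0.31 deg


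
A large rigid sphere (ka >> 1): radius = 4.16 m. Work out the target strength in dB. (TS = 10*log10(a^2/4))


TS = 10*log10(4.16^2 / 4) = 10*log10(4.3264) = 6.36

6.36 dB


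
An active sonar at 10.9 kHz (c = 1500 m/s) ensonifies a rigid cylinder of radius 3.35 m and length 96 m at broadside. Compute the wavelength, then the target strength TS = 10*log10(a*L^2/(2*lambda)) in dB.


Step 1: lambda = c/f = 1500/10900 = 0.13761 m
Step 2: TS = 10*log10(a*L^2/(2*lambda)) = 10*log10(3.35*96^2/(2*0.13761)) = 50.5

50.5 dB


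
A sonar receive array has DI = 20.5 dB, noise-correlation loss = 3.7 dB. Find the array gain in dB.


AG = DI - L_corr = 20.5 - 3.7 = 16.8

16.8 dB


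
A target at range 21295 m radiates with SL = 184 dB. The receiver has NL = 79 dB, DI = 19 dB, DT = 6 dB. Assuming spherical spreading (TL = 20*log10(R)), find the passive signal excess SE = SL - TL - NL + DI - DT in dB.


Step 1: TL = 20*log10(21295) = 86.57 dB
Step 2: SE = 184 - 86.57 - 79 + 19 - 6 = 31.43

31.43 dB


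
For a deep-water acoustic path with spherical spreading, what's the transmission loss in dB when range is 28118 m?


88.98 dB


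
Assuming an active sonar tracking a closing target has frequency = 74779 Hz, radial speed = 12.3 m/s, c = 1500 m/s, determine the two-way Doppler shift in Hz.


fd = 2*f*v/c = 2 * 74779 * 12.3 / 1500 = 1226.38

1226.38 Hz


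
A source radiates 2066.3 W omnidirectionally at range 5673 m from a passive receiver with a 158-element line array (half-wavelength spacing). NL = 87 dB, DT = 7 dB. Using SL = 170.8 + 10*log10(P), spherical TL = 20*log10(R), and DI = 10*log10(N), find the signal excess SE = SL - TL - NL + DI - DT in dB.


Step 1: SL = 170.8 + 10*log10(2066.3) = 203.95 dB
Step 2: TL = 20*log10(5673) = 75.08 dB
Step 3: DI = 10*log10(158) = 21.99 dB
Step 4: SE = SL - TL - NL + DI - DT = 203.95 - 75.08 - 87 + 21.99 - 7 = 56.86

56.86 dB


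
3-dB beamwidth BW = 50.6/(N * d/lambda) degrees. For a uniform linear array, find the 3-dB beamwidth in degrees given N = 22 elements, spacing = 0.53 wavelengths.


4.34 deg


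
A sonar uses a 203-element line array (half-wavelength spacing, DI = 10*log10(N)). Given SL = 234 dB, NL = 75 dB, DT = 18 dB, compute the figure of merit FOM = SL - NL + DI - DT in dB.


Step 1: DI = 10*log10(203) = 23.07 dB
Step 2: FOM = SL - NL + DI - DT = 234 - 75 + 23.07 - 18 = 164.07

164.07 dB


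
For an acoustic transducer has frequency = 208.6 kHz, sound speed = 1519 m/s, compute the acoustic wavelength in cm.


lambda = c/f = 1519 / 208600 = 0.0073 m = 0.73 cm

0.73 cm


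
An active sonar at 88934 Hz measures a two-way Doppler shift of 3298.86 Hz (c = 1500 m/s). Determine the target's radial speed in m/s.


27.82 m/s


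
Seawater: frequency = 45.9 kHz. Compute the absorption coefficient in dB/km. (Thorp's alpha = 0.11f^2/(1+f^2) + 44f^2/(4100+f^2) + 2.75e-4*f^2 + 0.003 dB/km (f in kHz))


f^2 = 2106.81
alpha = 0.11*2106.81/(1+2106.81) + 44*2106.81/(4100+2106.81) + 2.75e-4*2106.81 + 0.003 = 15.627

15.627 dB/km


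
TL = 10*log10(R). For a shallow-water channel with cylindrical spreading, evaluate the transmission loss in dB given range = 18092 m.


42.57 dB


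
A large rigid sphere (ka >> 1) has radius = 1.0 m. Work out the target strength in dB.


-6.02 dB


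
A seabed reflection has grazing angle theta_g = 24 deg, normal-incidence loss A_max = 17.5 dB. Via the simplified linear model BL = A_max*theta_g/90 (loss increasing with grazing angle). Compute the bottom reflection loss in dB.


BL = A_max * theta_g / 90 = 17.5 * 24 / 90 = 4.67

4.67 dB


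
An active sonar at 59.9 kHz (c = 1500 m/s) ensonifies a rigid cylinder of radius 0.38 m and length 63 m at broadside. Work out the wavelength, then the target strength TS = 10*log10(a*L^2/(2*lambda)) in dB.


Step 1: lambda = c/f = 1500/59900 = 0.02504 m
Step 2: TS = 10*log10(a*L^2/(2*lambda)) = 10*log10(0.38*63^2/(2*0.02504)) = 44.79

44.79 dB


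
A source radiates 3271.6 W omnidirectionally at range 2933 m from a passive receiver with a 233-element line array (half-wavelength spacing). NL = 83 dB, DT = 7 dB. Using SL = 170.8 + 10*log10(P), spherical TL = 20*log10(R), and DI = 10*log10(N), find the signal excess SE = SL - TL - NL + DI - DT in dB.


Step 1: SL = 170.8 + 10*log10(3271.6) = 205.95 dB
Step 2: TL = 20*log10(2933) = 69.35 dB
Step 3: DI = 10*log10(233) = 23.67 dB
Step 4: SE = SL - TL - NL + DI - DT = 205.95 - 69.35 - 83 + 23.67 - 7 = 70.27

70.27 dB


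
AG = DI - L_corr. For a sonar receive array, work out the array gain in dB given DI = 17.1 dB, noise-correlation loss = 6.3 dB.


AG = DI - L_corr = 17.1 - 6.3 = 10.8

10.8 dB


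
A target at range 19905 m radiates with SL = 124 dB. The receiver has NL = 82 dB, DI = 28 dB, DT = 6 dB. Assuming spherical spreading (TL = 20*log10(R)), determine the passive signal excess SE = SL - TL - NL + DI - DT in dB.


Step 1: TL = 20*log10(19905) = 85.98 dB
Step 2: SE = 124 - 85.98 - 82 + 28 - 6 = -21.98

-21.98 dB


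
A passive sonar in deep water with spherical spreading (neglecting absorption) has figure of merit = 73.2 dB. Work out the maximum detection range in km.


4.57 km


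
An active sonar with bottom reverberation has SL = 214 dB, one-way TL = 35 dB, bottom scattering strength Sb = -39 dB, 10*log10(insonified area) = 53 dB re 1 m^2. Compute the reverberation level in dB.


RL = SL - 2*TL + Sb + 10*log10(A) = 214 - 2*35 + (-39) + 53 = 158

158 dB


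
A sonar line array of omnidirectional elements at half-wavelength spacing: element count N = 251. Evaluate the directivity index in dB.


DI = 10*log10(251) = 24.0

24.0 dB


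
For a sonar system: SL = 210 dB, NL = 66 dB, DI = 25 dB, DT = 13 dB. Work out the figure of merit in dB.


FOM = SL - NL + DI - DT = 210 - 66 + 25 - 13 = 156

156 dB


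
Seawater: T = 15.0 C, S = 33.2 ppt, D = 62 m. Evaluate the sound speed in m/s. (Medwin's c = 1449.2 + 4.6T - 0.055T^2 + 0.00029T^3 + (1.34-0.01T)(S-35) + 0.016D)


1505.65 m/s


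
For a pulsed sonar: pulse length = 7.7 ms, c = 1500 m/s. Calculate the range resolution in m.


dR = c*tau/2 = 1500 * 7.7e-3 / 2 = 5.775

5.775 m


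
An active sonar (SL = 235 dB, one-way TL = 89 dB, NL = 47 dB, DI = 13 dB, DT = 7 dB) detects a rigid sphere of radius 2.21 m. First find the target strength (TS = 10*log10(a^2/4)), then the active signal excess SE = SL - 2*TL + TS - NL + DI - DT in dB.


Step 1: TS = 10*log10(2.21^2/4) = 0.87 dB
Step 2: SE = SL - 2*TL + TS - NL + DI - DT = 235 - 2*89 + (0.87) - 47 + 13 - 7 = 16.87

16.87 dB


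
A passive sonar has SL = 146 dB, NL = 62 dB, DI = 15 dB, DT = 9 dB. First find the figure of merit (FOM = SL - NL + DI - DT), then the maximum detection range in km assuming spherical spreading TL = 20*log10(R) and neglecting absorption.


Step 1: FOM = SL - NL + DI - DT = 146 - 62 + 15 - 9 = 90 dB
Step 2: at max range FOM = TL = 20*log10(R), so R = 10^(90/20) = 31622.78 m = 31.62 km

31.62 km


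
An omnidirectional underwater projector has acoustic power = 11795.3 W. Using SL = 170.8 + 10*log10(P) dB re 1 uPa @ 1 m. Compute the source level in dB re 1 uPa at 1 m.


211.52 dB


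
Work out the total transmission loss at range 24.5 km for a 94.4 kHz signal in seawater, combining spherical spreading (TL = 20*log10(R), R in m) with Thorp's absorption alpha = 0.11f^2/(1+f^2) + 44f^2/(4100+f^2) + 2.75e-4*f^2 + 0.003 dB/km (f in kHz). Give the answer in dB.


Step 1 (Thorp): alpha = 0.11*8911.36/(1+8911.36) + 44*8911.36/(4100+8911.36) + 2.75e-4*8911.36 + 0.003 = 32.6988 dB/km
Step 2: TL_spread = 20*log10(24500) = 87.78 dB
Step 3: TL_abs = alpha*R = 32.6988 * 24.5 = 801.12 dB
Step 4: TL_total = 87.78 + 801.12 = 888.9

888.9 dB


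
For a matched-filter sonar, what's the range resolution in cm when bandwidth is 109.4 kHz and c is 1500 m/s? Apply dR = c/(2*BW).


dR = c/(2*BW) = 1500 / (2 * 109.4e3) = 0.0069 m = 0.69 cm

0.69 cm


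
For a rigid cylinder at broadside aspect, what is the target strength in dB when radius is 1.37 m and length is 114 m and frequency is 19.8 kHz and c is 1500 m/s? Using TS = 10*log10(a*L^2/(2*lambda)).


lambda = 1500/19800 = 0.07576 m
TS = 10*log10(1.37*114^2/(2*0.07576)) = 50.7

50.7 dB


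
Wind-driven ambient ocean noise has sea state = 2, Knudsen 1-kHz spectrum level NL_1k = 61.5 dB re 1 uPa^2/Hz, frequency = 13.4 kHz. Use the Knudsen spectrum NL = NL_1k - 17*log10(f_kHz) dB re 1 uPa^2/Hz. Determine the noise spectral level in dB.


NL = NL_1k - 17*log10(f_kHz) = 61.5 - 17*log10(13.4) = 61.5 - (19.16) = 42.34

42.34 dB


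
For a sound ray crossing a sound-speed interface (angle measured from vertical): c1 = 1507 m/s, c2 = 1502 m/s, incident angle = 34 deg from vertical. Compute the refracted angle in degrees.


sin(theta2) = (c2/c1)*sin(theta1) = (1502/1507)*sin(34 deg) = 0.55734
theta2 = arcsin(0.55734) = 33.87

33.87 deg


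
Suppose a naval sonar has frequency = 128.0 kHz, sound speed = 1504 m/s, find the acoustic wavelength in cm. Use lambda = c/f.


1.18 cm


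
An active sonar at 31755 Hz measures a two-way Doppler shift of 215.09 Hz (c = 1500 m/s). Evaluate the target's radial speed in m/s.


From fd = 2*f*v/c, v = c*fd/(2*f) = 1500 * 215.09 / (2*31755) = 5.08

5.08 m/s


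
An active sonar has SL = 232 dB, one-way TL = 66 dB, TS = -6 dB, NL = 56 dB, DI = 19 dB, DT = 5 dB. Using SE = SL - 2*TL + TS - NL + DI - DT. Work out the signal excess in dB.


SE = SL - 2*TL + TS - NL + DI - DT = 232 - 2*66 + (-6) - 56 + 19 - 5 = 52

52 dB


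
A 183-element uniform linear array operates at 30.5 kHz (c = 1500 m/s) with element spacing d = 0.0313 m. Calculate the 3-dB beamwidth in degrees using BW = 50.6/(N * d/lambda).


Step 1: lambda = 1500/30500 = 0.04918 m
Step 2: d/lambda = 0.0313/0.04918 = 0.6364
Step 3: BW = 50.6/(N * d/lambda) = 50.6/(183 * 0.6364) = 0.43

0.43 deg


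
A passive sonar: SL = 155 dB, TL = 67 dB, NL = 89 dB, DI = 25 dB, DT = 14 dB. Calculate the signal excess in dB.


10 dB


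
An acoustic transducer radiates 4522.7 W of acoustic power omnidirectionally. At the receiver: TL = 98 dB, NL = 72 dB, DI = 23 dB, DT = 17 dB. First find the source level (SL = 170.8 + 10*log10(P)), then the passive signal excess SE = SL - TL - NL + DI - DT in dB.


Step 1: SL = 170.8 + 10*log10(4522.7) = 207.35 dB
Step 2: SE = SL - TL - NL + DI - DT = 207.35 - 98 - 72 + 23 - 17 = 43.35

43.35 dB


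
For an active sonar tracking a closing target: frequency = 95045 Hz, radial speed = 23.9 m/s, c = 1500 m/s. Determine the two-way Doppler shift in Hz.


3028.77 Hz


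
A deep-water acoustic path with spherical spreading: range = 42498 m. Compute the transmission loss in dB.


TL = 20*log10(42498) = 92.57

92.57 dB


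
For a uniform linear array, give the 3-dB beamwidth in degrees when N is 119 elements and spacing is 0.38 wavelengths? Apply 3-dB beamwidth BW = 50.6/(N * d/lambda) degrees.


BW = 50.6 / (119 * 0.38) = 50.6 / 45.22 = 1.12

1.12 deg


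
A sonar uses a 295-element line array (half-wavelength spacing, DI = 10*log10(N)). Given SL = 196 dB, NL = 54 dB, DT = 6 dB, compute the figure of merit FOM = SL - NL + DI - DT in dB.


Step 1: DI = 10*log10(295) = 24.7 dB
Step 2: FOM = SL - NL + DI - DT = 196 - 54 + 24.7 - 6 = 160.7

160.7 dB


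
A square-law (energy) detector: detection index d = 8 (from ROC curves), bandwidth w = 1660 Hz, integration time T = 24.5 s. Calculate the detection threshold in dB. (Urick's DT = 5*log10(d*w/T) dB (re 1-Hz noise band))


13.67 dB


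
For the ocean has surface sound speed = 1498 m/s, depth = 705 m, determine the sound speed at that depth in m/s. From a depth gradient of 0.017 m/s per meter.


1509.985 m/s
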